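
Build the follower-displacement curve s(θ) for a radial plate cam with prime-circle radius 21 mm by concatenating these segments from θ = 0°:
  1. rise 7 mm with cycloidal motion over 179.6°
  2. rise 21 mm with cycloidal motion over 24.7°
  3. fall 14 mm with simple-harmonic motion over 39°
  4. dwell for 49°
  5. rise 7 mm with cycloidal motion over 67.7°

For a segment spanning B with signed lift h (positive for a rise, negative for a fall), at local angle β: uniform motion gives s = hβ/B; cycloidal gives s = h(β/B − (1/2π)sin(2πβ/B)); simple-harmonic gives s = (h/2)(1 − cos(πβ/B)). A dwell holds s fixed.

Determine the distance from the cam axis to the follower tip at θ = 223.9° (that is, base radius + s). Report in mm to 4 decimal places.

seg 1 [0°–179.6°] cycloidal, h=7: full span → s += 7 → s = 7.0000
seg 2 [179.6°–204.3°] cycloidal, h=21: full span → s += 21 → s = 28.0000
seg 3 [204.3°–243.3°] simple-harmonic, h=-14: θ=223.9° here. β=19.6, B=39. -14/2·(1 − cos(π·0.5026)) = -7.0564 → s = 20.9436
radial distance = base radius + s = 21 + 20.9436 = 41.9436

41.9436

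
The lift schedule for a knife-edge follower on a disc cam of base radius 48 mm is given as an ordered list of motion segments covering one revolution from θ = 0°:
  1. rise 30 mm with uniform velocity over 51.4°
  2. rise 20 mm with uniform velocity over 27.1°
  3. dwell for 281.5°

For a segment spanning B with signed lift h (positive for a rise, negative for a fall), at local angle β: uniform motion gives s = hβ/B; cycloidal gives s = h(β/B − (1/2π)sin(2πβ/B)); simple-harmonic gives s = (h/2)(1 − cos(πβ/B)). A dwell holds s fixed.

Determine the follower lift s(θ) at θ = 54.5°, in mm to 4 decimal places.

seg 1 [0°–51.4°] uniform, h=30: full span → s += 30 → s = 30.0000
seg 2 [51.4°–78.5°] uniform, h=20: θ=54.5° here. β=3.1, B=27.1. 20·3.1/27.1 = 2.2878 → s = 32.2878

32.2878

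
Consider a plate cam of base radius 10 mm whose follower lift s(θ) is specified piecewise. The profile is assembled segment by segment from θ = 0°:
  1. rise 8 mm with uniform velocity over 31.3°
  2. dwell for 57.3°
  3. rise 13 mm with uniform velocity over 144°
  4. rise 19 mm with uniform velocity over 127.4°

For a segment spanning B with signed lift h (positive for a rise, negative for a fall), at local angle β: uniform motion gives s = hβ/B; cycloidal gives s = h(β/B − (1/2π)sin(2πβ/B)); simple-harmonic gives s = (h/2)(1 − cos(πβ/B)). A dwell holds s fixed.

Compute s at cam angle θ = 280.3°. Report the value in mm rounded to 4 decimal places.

seg 1 [0°–31.3°] uniform, h=8: full span → s += 8 → s = 8.0000
seg 2 [31.3°–88.6°] dwell: s stays 8.0000
seg 3 [88.6°–232.6°] uniform, h=13: full span → s += 13 → s = 21.0000
seg 4 [232.6°–360°] uniform, h=19: θ=280.3° here. β=47.7, B=127.4. 19·47.7/127.4 = 7.1138 → s = 28.1138

28.1138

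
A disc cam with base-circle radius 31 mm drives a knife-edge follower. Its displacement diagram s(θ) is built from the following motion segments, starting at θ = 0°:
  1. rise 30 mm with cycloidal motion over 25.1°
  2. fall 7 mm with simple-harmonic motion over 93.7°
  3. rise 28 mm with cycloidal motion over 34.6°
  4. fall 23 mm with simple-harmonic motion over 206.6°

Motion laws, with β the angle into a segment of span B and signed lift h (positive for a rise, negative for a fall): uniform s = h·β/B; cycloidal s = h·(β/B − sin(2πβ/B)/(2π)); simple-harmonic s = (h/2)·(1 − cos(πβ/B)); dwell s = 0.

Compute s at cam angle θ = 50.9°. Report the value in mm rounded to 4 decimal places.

seg 1 [0°–25.1°] cycloidal, h=30: full span → s += 30 → s = 30.0000
seg 2 [25.1°–118.8°] simple-harmonic, h=-7: θ=50.9° here. β=25.8, B=93.7. -7/2·(1 − cos(π·0.2753)) = -1.2298 → s = 28.7702

28.7702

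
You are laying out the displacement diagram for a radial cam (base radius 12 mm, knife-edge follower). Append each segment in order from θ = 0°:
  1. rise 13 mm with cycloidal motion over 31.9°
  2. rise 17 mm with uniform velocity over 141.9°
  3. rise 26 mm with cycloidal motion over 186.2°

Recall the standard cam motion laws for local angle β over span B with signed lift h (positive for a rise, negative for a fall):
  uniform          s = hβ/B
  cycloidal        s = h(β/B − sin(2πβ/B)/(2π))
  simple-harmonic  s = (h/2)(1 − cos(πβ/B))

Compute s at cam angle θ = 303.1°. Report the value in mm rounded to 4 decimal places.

seg 1 [0°–31.9°] cycloidal, h=13: full span → s += 13 → s = 13.0000
seg 2 [31.9°–173.8°] uniform, h=17: full span → s += 17 → s = 30.0000
seg 3 [173.8°–360°] cycloidal, h=26: θ=303.1° here. β=129.3, B=186.2. 26·(0.6944 − sin(2π·0.6944)/(2π)) = 21.9430 → s = 51.9430

51.9430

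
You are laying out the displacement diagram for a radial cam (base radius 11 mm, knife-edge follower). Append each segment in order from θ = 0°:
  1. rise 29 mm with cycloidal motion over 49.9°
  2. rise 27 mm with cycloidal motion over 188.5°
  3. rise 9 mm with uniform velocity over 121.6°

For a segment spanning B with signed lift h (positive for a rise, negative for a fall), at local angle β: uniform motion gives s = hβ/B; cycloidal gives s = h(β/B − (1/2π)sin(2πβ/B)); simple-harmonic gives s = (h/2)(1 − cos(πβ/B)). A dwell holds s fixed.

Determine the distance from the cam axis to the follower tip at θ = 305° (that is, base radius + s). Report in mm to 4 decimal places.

seg 1 [0°–49.9°] cycloidal, h=29: full span → s += 29 → s = 29.0000
seg 2 [49.9°–238.4°] cycloidal, h=27: full span → s += 27 → s = 56.0000
seg 3 [238.4°–360°] uniform, h=9: θ=305° here. β=66.6, B=121.6. 9·66.6/121.6 = 4.9293 → s = 60.9293
radial distance = base radius + s = 11 + 60.9293 = 71.9293

71.9293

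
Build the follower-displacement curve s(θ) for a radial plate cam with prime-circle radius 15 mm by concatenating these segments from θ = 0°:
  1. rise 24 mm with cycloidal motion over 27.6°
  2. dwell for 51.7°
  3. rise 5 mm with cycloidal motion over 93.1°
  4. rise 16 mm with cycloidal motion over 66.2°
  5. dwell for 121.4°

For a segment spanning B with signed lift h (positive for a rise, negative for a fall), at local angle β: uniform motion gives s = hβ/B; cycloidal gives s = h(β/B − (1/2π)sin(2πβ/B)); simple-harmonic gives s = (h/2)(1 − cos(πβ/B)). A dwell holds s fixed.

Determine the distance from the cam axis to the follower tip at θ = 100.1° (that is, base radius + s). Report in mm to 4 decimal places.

seg 1 [0°–27.6°] cycloidal, h=24: full span → s += 24 → s = 24.0000
seg 2 [27.6°–79.3°] dwell: s stays 24.0000
seg 3 [79.3°–172.4°] cycloidal, h=5: θ=100.1° here. β=20.8, B=93.1. 5·(0.2234 − sin(2π·0.2234)/(2π)) = 0.3324 → s = 24.3324
radial distance = base radius + s = 15 + 24.3324 = 39.3324

39.3324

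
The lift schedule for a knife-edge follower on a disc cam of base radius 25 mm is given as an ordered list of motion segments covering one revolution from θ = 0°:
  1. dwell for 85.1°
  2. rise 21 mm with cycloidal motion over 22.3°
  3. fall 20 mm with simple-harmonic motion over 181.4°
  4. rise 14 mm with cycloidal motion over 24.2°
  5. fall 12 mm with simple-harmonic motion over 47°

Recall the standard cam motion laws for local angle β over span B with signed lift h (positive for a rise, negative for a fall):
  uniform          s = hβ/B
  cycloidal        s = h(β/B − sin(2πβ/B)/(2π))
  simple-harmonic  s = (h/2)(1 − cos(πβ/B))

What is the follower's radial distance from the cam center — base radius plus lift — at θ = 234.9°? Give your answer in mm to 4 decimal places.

seg 1 [0°–85.1°] dwell: s stays 0.0000
seg 2 [85.1°–107.4°] cycloidal, h=21: full span → s += 21 → s = 21.0000
seg 3 [107.4°–288.8°] simple-harmonic, h=-20: θ=234.9° here. β=127.5, B=181.4. -20/2·(1 − cos(π·0.7029)) = -15.9505 → s = 5.0495
radial distance = base radius + s = 25 + 5.0495 = 30.0495

30.0495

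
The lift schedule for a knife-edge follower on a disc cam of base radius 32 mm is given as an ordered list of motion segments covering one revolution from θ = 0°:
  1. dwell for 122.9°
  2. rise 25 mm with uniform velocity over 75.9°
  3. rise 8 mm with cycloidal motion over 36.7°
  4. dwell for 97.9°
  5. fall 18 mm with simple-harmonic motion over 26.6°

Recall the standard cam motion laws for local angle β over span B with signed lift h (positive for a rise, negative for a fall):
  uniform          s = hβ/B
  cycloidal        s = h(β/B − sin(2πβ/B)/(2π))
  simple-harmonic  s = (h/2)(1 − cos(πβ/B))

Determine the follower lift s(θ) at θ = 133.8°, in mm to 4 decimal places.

seg 1 [0°–122.9°] dwell: s stays 0.0000
seg 2 [122.9°–198.8°] uniform, h=25: θ=133.8° here. β=10.9, B=75.9. 25·10.9/75.9 = 3.5903 → s = 3.5903

3.5903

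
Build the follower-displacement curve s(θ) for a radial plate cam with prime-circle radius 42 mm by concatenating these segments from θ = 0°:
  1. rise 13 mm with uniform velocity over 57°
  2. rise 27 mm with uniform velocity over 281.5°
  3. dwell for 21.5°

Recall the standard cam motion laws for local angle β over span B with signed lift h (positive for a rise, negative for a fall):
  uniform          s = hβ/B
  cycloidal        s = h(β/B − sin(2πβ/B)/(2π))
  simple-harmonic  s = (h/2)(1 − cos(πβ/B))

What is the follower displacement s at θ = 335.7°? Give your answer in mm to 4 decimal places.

seg 1 [0°–57°] uniform, h=13: full span → s += 13 → s = 13.0000
seg 2 [57°–338.5°] uniform, h=27: θ=335.7° here. β=278.7, B=281.5. 27·278.7/281.5 = 26.7314 → s = 39.7314

39.7314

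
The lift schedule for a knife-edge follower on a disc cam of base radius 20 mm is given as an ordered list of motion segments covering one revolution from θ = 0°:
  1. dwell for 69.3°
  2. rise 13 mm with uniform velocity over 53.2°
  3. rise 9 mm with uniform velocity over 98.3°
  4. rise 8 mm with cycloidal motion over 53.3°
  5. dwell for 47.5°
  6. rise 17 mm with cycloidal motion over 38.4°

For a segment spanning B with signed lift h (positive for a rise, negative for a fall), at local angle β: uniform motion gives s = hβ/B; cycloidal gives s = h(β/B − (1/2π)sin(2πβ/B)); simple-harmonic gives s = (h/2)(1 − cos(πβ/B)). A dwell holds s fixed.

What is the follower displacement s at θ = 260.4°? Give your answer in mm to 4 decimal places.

seg 1 [0°–69.3°] dwell: s stays 0.0000
seg 2 [69.3°–122.5°] uniform, h=13: full span → s += 13 → s = 13.0000
seg 3 [122.5°–220.8°] uniform, h=9: full span → s += 9 → s = 22.0000
seg 4 [220.8°–274.1°] cycloidal, h=8: θ=260.4° here. β=39.6, B=53.3. 8·(0.7430 − sin(2π·0.7430)/(2π)) = 7.2157 → s = 29.2157

29.2157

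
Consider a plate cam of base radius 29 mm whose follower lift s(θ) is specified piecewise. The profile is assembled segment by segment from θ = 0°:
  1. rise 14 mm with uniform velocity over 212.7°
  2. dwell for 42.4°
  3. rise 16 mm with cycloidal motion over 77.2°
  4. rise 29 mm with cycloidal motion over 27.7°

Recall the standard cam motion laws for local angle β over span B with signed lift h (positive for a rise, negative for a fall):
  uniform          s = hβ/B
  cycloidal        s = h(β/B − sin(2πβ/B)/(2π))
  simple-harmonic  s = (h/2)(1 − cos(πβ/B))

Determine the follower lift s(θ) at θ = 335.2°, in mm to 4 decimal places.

seg 1 [0°–212.7°] uniform, h=14: full span → s += 14 → s = 14.0000
seg 2 [212.7°–255.1°] dwell: s stays 14.0000
seg 3 [255.1°–332.3°] cycloidal, h=16: full span → s += 16 → s = 30.0000
seg 4 [332.3°–360°] cycloidal, h=29: θ=335.2° here. β=2.9, B=27.7. 29·(0.1047 − sin(2π·0.1047)/(2π)) = 0.2143 → s = 30.2143

30.2143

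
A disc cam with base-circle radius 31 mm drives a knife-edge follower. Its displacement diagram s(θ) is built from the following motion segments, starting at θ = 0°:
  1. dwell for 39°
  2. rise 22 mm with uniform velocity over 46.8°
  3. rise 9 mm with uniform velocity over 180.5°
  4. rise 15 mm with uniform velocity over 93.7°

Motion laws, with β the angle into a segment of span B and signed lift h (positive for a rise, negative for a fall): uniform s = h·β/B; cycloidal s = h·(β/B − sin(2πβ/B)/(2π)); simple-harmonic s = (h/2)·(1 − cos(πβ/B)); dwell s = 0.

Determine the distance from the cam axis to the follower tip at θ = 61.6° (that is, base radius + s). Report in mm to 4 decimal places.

seg 1 [0°–39°] dwell: s stays 0.0000
seg 2 [39°–85.8°] uniform, h=22: θ=61.6° here. β=22.6, B=46.8. 22·22.6/46.8 = 10.6239 → s = 10.6239
radial distance = base radius + s = 31 + 10.6239 = 41.6239

41.6239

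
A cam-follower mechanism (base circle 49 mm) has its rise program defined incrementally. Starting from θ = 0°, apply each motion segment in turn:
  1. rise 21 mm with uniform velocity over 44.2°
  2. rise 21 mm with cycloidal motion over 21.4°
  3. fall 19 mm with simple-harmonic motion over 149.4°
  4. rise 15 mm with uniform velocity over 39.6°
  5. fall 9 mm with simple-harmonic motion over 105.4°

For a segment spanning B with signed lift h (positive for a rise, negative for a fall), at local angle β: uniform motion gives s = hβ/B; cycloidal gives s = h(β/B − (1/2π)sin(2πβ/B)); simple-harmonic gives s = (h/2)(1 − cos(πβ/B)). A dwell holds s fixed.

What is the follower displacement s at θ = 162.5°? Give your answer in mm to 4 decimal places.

seg 1 [0°–44.2°] uniform, h=21: full span → s += 21 → s = 21.0000
seg 2 [44.2°–65.6°] cycloidal, h=21: full span → s += 21 → s = 42.0000
seg 3 [65.6°–215°] simple-harmonic, h=-19: θ=162.5° here. β=96.9, B=149.4. -19/2·(1 − cos(π·0.6486)) = -13.7755 → s = 28.2245

28.2245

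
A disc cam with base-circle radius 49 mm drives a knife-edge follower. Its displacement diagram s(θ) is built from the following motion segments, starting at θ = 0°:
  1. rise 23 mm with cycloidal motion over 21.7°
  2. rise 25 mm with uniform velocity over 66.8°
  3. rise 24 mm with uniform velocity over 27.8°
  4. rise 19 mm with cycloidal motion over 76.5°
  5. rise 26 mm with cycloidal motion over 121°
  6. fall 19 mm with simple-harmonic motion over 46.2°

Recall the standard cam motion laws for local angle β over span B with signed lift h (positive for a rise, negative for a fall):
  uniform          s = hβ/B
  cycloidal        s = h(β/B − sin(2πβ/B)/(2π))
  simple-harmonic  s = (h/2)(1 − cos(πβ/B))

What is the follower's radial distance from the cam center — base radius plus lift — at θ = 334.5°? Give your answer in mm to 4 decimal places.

seg 1 [0°–21.7°] cycloidal, h=23: full span → s += 23 → s = 23.0000
seg 2 [21.7°–88.5°] uniform, h=25: full span → s += 25 → s = 48.0000
seg 3 [88.5°–116.3°] uniform, h=24: full span → s += 24 → s = 72.0000
seg 4 [116.3°–192.8°] cycloidal, h=19: full span → s += 19 → s = 91.0000
seg 5 [192.8°–313.8°] cycloidal, h=26: full span → s += 26 → s = 117.0000
seg 6 [313.8°–360°] simple-harmonic, h=-19: θ=334.5° here. β=20.7, B=46.2. -19/2·(1 − cos(π·0.4481)) = -7.9565 → s = 109.0435
radial distance = base radius + s = 49 + 109.0435 = 158.0435

158.0435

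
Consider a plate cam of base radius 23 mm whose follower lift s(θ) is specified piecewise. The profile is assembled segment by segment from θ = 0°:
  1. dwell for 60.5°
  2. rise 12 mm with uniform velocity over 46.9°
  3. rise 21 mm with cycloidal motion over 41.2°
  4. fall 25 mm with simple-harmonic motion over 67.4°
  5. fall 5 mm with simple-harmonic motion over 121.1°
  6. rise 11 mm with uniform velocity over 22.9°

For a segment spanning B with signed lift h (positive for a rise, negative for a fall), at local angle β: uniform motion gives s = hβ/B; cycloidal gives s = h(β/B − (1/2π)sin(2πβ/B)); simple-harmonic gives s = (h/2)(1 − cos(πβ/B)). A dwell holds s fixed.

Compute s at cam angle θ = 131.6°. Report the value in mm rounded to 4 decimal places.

seg 1 [0°–60.5°] dwell: s stays 0.0000
seg 2 [60.5°–107.4°] uniform, h=12: full span → s += 12 → s = 12.0000
seg 3 [107.4°–148.6°] cycloidal, h=21: θ=131.6° here. β=24.2, B=41.2. 21·(0.5874 − sin(2π·0.5874)/(2π)) = 14.0791 → s = 26.0791

26.0791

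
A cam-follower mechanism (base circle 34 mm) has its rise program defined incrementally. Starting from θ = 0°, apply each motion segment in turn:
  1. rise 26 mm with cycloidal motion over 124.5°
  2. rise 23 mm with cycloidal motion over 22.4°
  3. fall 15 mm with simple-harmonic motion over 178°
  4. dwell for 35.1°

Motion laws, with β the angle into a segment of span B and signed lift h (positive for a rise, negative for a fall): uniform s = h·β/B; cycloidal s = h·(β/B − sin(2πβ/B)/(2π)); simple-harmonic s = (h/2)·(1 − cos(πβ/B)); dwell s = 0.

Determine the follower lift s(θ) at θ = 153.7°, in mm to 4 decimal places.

seg 1 [0°–124.5°] cycloidal, h=26: full span → s += 26 → s = 26.0000
seg 2 [124.5°–146.9°] cycloidal, h=23: full span → s += 23 → s = 49.0000
seg 3 [146.9°–324.9°] simple-harmonic, h=-15: θ=153.7° here. β=6.8, B=178. -15/2·(1 − cos(π·0.0382)) = -0.0539 → s = 48.9461

48.9461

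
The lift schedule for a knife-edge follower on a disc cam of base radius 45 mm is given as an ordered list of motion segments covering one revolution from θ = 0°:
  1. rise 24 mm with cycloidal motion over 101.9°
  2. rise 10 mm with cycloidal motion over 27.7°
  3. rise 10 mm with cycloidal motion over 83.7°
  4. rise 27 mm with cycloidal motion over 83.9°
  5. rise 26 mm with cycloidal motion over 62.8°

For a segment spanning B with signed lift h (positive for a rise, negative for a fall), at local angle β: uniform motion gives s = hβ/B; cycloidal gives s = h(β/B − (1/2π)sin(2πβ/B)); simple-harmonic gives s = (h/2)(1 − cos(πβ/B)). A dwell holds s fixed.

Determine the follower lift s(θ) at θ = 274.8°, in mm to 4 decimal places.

seg 1 [0°–101.9°] cycloidal, h=24: full span → s += 24 → s = 24.0000
seg 2 [101.9°–129.6°] cycloidal, h=10: full span → s += 10 → s = 34.0000
seg 3 [129.6°–213.3°] cycloidal, h=10: full span → s += 10 → s = 44.0000
seg 4 [213.3°–297.2°] cycloidal, h=27: θ=274.8° here. β=61.5, B=83.9. 27·(0.7330 − sin(2π·0.7330)/(2π)) = 24.0642 → s = 68.0642

68.0642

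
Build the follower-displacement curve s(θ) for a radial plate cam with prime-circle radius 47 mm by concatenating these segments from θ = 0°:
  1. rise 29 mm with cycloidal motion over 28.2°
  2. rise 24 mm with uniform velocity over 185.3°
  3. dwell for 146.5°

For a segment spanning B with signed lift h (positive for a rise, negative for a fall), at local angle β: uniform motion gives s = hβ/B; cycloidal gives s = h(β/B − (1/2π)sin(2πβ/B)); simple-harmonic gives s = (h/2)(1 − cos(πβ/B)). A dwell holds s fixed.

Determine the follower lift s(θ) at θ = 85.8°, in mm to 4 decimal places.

seg 1 [0°–28.2°] cycloidal, h=29: full span → s += 29 → s = 29.0000
seg 2 [28.2°–213.5°] uniform, h=24: θ=85.8° here. β=57.6, B=185.3. 24·57.6/185.3 = 7.4603 → s = 36.4603

36.4603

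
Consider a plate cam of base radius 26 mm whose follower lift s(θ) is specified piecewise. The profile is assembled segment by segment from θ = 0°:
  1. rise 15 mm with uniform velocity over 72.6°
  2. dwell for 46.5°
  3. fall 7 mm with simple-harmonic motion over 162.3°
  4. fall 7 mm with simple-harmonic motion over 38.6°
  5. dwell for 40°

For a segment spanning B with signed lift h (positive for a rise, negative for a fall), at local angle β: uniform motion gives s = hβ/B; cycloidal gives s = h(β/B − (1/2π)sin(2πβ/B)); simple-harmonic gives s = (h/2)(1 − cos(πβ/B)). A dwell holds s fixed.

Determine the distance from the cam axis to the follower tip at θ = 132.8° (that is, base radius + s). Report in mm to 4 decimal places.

seg 1 [0°–72.6°] uniform, h=15: full span → s += 15 → s = 15.0000
seg 2 [72.6°–119.1°] dwell: s stays 15.0000
seg 3 [119.1°–281.4°] simple-harmonic, h=-7: θ=132.8° here. β=13.7, B=162.3. -7/2·(1 − cos(π·0.0844)) = -0.1223 → s = 14.8777
radial distance = base radius + s = 26 + 14.8777 = 40.8777

40.8777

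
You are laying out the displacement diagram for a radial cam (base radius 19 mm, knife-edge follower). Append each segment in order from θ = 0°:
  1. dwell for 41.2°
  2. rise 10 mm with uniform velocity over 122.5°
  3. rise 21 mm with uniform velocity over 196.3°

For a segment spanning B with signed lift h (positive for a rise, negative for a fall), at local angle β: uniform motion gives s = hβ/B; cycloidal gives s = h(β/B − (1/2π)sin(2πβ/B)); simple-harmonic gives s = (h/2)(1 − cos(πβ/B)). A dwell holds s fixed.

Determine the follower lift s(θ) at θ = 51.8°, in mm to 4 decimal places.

seg 1 [0°–41.2°] dwell: s stays 0.0000
seg 2 [41.2°–163.7°] uniform, h=10: θ=51.8° here. β=10.6, B=122.5. 10·10.6/122.5 = 0.8653 → s = 0.8653

0.8653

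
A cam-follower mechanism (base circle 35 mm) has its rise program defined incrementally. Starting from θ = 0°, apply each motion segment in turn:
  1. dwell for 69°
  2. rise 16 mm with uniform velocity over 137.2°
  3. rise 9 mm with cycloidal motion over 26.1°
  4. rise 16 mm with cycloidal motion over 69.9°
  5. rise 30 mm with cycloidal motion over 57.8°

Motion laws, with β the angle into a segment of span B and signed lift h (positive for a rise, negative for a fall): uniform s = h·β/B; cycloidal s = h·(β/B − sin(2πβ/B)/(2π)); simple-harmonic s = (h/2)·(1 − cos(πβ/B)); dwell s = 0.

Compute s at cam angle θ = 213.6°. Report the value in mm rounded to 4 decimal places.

seg 1 [0°–69°] dwell: s stays 0.0000
seg 2 [69°–206.2°] uniform, h=16: full span → s += 16 → s = 16.0000
seg 3 [206.2°–232.3°] cycloidal, h=9: θ=213.6° here. β=7.4, B=26.1. 9·(0.2835 − sin(2π·0.2835)/(2π)) = 1.1510 → s = 17.1510

17.1510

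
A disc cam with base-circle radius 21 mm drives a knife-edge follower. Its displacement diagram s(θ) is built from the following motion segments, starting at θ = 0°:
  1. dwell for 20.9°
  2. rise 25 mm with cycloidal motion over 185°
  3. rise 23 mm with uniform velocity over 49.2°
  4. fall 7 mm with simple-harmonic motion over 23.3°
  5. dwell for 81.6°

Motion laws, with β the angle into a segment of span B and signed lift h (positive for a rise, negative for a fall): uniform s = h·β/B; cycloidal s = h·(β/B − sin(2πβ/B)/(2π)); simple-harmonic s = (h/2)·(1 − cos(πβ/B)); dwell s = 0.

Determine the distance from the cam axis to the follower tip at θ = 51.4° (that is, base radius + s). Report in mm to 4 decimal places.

seg 1 [0°–20.9°] dwell: s stays 0.0000
seg 2 [20.9°–205.9°] cycloidal, h=25: θ=51.4° here. β=30.5, B=185. 25·(0.1649 − sin(2π·0.1649)/(2π)) = 0.6986 → s = 0.6986
radial distance = base radius + s = 21 + 0.6986 = 21.6986

21.6986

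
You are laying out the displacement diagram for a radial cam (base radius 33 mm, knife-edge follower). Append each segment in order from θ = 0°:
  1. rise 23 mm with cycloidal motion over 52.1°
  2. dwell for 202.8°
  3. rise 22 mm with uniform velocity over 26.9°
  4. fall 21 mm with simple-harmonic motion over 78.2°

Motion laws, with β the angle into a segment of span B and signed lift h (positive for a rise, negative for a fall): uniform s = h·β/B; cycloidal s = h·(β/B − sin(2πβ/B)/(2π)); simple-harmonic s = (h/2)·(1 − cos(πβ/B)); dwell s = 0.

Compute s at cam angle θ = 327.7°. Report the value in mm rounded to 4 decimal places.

seg 1 [0°–52.1°] cycloidal, h=23: full span → s += 23 → s = 23.0000
seg 2 [52.1°–254.9°] dwell: s stays 23.0000
seg 3 [254.9°–281.8°] uniform, h=22: full span → s += 22 → s = 45.0000
seg 4 [281.8°–360°] simple-harmonic, h=-21: θ=327.7° here. β=45.9, B=78.2. -21/2·(1 − cos(π·0.5870)) = -13.3329 → s = 31.6671

31.6671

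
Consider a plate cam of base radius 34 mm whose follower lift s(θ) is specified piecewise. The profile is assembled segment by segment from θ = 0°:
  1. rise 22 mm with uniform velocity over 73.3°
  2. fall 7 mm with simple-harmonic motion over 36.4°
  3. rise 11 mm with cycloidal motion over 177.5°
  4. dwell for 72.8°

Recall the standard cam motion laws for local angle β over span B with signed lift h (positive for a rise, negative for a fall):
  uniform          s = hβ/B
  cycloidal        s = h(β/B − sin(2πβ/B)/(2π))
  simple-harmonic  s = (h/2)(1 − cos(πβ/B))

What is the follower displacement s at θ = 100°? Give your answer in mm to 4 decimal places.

seg 1 [0°–73.3°] uniform, h=22: full span → s += 22 → s = 22.0000
seg 2 [73.3°–109.7°] simple-harmonic, h=-7: θ=100° here. β=26.7, B=36.4. -7/2·(1 − cos(π·0.7335)) = -5.8435 → s = 16.1565

16.1565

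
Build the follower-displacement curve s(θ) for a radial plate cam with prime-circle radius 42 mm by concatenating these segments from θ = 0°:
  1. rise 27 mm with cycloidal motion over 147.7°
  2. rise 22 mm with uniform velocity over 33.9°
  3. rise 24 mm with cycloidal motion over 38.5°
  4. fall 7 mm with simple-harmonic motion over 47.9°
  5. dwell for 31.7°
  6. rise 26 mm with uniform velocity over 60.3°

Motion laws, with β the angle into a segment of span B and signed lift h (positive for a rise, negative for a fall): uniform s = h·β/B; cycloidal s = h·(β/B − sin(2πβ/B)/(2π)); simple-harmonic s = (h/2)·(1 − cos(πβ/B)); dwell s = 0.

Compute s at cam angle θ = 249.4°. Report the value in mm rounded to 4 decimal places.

seg 1 [0°–147.7°] cycloidal, h=27: full span → s += 27 → s = 27.0000
seg 2 [147.7°–181.6°] uniform, h=22: full span → s += 22 → s = 49.0000
seg 3 [181.6°–220.1°] cycloidal, h=24: full span → s += 24 → s = 73.0000
seg 4 [220.1°–268°] simple-harmonic, h=-7: θ=249.4° here. β=29.3, B=47.9. -7/2·(1 − cos(π·0.6117)) = -4.7031 → s = 68.2969

68.2969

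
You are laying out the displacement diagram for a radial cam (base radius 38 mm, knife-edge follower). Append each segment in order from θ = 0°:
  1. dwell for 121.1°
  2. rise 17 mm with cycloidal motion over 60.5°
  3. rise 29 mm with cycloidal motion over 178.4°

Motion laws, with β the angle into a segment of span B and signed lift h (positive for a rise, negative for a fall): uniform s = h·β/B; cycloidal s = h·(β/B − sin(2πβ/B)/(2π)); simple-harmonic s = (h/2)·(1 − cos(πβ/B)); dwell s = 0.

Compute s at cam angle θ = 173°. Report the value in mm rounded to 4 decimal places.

seg 1 [0°–121.1°] dwell: s stays 0.0000
seg 2 [121.1°–181.6°] cycloidal, h=17: θ=173° here. β=51.9, B=60.5. 17·(0.8579 − sin(2π·0.8579)/(2π)) = 16.6913 → s = 16.6913

16.6913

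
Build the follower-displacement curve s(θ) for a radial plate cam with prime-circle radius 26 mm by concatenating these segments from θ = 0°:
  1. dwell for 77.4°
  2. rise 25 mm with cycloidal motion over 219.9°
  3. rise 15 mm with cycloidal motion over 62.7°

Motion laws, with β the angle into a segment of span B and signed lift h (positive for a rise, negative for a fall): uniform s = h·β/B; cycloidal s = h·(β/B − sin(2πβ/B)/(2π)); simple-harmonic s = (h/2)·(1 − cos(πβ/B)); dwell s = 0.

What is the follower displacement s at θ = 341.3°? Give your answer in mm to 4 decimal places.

seg 1 [0°–77.4°] dwell: s stays 0.0000
seg 2 [77.4°–297.3°] cycloidal, h=25: full span → s += 25 → s = 25.0000
seg 3 [297.3°–360°] cycloidal, h=15: θ=341.3° here. β=44, B=62.7. 15·(0.7018 − sin(2π·0.7018)/(2π)) = 12.8048 → s = 37.8048

37.8048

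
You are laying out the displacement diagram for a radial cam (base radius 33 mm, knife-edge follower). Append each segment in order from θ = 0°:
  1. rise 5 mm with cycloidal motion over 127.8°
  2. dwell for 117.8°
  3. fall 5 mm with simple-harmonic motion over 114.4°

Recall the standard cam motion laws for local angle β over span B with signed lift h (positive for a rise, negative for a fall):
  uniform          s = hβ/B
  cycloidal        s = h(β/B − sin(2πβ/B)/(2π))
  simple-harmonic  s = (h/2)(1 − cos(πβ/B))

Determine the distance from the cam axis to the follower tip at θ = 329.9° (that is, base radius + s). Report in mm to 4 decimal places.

seg 1 [0°–127.8°] cycloidal, h=5: full span → s += 5 → s = 5.0000
seg 2 [127.8°–245.6°] dwell: s stays 5.0000
seg 3 [245.6°–360°] simple-harmonic, h=-5: θ=329.9° here. β=84.3, B=114.4. -5/2·(1 − cos(π·0.7369)) = -4.1935 → s = 0.8065
radial distance = base radius + s = 33 + 0.8065 = 33.8065

33.8065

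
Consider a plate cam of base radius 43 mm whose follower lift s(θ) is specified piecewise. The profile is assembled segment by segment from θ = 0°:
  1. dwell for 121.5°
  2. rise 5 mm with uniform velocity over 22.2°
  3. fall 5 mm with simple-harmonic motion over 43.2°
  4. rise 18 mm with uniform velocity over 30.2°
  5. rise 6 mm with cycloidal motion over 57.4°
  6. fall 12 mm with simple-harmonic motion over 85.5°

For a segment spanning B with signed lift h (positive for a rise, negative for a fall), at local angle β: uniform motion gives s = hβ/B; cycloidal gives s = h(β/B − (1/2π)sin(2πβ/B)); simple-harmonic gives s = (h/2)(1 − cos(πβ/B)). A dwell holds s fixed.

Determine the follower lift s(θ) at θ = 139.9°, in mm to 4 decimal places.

seg 1 [0°–121.5°] dwell: s stays 0.0000
seg 2 [121.5°–143.7°] uniform, h=5: θ=139.9° here. β=18.4, B=22.2. 5·18.4/22.2 = 4.1441 → s = 4.1441

4.1441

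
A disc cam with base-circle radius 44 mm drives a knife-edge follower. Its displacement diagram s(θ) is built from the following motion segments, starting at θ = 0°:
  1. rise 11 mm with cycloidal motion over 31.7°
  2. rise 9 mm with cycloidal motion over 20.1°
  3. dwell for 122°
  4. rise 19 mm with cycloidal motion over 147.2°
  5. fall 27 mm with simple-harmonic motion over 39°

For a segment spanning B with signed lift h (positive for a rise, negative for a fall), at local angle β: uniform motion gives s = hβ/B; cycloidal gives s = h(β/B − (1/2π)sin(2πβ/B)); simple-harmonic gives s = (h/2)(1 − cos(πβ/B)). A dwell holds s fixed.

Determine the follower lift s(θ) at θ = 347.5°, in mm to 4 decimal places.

seg 1 [0°–31.7°] cycloidal, h=11: full span → s += 11 → s = 11.0000
seg 2 [31.7°–51.8°] cycloidal, h=9: full span → s += 9 → s = 20.0000
seg 3 [51.8°–173.8°] dwell: s stays 20.0000
seg 4 [173.8°–321°] cycloidal, h=19: full span → s += 19 → s = 39.0000
seg 5 [321°–360°] simple-harmonic, h=-27: θ=347.5° here. β=26.5, B=39. -27/2·(1 − cos(π·0.6795)) = -20.7153 → s = 18.2847

18.2847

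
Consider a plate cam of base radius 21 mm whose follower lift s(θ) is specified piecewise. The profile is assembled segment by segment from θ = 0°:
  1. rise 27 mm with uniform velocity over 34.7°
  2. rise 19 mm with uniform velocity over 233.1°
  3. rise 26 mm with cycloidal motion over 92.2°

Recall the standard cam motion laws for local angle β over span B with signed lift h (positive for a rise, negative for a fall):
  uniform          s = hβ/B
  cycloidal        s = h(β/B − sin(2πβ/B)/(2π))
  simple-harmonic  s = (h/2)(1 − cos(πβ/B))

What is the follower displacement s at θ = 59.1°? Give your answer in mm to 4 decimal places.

seg 1 [0°–34.7°] uniform, h=27: full span → s += 27 → s = 27.0000
seg 2 [34.7°–267.8°] uniform, h=19: θ=59.1° here. β=24.4, B=233.1. 19·24.4/233.1 = 1.9888 → s = 28.9888

28.9888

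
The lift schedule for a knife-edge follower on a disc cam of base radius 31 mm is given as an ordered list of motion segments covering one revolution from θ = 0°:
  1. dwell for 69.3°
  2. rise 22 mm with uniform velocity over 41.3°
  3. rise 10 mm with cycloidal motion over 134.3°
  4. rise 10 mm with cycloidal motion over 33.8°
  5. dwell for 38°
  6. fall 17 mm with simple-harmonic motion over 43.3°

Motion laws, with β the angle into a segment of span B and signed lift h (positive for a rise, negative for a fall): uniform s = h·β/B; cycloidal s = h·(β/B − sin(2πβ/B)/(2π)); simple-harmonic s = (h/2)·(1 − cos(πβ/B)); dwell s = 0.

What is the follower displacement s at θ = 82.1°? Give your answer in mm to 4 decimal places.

seg 1 [0°–69.3°] dwell: s stays 0.0000
seg 2 [69.3°–110.6°] uniform, h=22: θ=82.1° here. β=12.8, B=41.3. 22·12.8/41.3 = 6.8184 → s = 6.8184

6.8184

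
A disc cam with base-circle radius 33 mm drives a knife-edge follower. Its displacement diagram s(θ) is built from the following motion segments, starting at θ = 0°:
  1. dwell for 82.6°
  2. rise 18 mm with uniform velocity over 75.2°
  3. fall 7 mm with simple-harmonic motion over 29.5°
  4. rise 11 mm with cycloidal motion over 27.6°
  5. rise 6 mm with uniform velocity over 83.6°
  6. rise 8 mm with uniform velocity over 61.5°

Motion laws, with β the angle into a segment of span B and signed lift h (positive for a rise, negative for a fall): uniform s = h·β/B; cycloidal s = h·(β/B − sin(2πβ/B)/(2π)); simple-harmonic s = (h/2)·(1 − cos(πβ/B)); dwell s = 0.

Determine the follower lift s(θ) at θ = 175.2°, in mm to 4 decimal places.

seg 1 [0°–82.6°] dwell: s stays 0.0000
seg 2 [82.6°–157.8°] uniform, h=18: full span → s += 18 → s = 18.0000
seg 3 [157.8°–187.3°] simple-harmonic, h=-7: θ=175.2° here. β=17.4, B=29.5. -7/2·(1 − cos(π·0.5898)) = -4.4747 → s = 13.5253

13.5253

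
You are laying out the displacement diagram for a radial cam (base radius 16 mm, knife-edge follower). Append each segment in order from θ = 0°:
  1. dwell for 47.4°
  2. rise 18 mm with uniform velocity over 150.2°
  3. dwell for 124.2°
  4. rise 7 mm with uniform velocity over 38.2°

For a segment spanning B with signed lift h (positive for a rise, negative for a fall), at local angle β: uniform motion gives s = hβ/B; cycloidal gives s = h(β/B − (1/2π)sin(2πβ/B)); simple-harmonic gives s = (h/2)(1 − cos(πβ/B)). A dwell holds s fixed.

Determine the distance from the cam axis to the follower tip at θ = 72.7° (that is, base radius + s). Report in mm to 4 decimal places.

seg 1 [0°–47.4°] dwell: s stays 0.0000
seg 2 [47.4°–197.6°] uniform, h=18: θ=72.7° here. β=25.3, B=150.2. 18·25.3/150.2 = 3.0320 → s = 3.0320
radial distance = base radius + s = 16 + 3.0320 = 19.0320

19.0320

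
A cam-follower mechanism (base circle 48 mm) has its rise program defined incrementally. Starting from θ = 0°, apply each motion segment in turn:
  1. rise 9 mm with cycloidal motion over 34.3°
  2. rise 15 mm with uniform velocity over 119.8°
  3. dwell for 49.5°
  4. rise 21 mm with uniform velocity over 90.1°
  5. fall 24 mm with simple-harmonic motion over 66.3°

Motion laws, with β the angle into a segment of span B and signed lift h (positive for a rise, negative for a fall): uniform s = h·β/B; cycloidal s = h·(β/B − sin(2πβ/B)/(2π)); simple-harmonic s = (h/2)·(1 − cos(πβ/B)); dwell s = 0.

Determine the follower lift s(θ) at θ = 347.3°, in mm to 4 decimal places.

seg 1 [0°–34.3°] cycloidal, h=9: full span → s += 9 → s = 9.0000
seg 2 [34.3°–154.1°] uniform, h=15: full span → s += 15 → s = 24.0000
seg 3 [154.1°–203.6°] dwell: s stays 24.0000
seg 4 [203.6°–293.7°] uniform, h=21: full span → s += 21 → s = 45.0000
seg 5 [293.7°–360°] simple-harmonic, h=-24: θ=347.3° here. β=53.6, B=66.3. -24/2·(1 − cos(π·0.8084)) = -21.8919 → s = 23.1081

23.1081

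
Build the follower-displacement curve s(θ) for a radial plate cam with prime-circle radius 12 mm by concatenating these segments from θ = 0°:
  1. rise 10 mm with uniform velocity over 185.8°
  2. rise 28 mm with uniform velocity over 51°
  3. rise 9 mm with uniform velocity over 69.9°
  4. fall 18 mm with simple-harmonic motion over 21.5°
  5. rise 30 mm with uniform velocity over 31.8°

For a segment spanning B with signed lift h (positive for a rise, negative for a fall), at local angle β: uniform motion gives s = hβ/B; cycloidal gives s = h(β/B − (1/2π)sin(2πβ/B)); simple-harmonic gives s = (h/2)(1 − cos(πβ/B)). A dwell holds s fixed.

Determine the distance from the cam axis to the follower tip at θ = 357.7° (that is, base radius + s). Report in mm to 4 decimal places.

seg 1 [0°–185.8°] uniform, h=10: full span → s += 10 → s = 10.0000
seg 2 [185.8°–236.8°] uniform, h=28: full span → s += 28 → s = 38.0000
seg 3 [236.8°–306.7°] uniform, h=9: full span → s += 9 → s = 47.0000
seg 4 [306.7°–328.2°] simple-harmonic, h=-18: full span → s += -18 → s = 29.0000
seg 5 [328.2°–360°] uniform, h=30: θ=357.7° here. β=29.5, B=31.8. 30·29.5/31.8 = 27.8302 → s = 56.8302
radial distance = base radius + s = 12 + 56.8302 = 68.8302

68.8302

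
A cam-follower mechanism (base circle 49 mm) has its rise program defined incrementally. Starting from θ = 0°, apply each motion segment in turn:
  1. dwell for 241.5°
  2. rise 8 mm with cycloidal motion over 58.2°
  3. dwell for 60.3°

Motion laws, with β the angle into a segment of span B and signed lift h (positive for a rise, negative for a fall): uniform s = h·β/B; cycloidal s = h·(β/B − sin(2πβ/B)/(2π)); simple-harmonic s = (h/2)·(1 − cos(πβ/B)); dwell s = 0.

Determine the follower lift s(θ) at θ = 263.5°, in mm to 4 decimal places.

seg 1 [0°–241.5°] dwell: s stays 0.0000
seg 2 [241.5°–299.7°] cycloidal, h=8: θ=263.5° here. β=22, B=58.2. 8·(0.3780 − sin(2π·0.3780)/(2π)) = 2.1409 → s = 2.1409

2.1409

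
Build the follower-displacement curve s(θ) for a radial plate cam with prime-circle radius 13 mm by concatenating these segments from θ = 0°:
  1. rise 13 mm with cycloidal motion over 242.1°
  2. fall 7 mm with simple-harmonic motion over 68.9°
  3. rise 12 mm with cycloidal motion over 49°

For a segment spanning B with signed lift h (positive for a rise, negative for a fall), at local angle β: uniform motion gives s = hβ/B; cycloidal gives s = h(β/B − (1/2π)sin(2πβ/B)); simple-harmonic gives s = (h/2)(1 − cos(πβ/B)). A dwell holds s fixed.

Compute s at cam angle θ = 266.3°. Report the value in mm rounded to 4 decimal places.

seg 1 [0°–242.1°] cycloidal, h=13: full span → s += 13 → s = 13.0000
seg 2 [242.1°–311°] simple-harmonic, h=-7: θ=266.3° here. β=24.2, B=68.9. -7/2·(1 − cos(π·0.3512)) = -1.9231 → s = 11.0769

11.0769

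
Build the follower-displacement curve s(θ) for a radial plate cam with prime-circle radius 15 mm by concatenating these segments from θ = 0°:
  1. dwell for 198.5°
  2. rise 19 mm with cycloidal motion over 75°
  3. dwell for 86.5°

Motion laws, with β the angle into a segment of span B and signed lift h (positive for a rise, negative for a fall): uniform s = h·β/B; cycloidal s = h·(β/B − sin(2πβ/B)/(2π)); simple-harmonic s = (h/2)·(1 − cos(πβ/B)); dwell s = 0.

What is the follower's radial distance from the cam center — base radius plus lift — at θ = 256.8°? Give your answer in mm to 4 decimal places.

seg 1 [0°–198.5°] dwell: s stays 0.0000
seg 2 [198.5°–273.5°] cycloidal, h=19: θ=256.8° here. β=58.3, B=75. 19·(0.7773 − sin(2π·0.7773)/(2π)) = 17.7488 → s = 17.7488
radial distance = base radius + s = 15 + 17.7488 = 32.7488

32.7488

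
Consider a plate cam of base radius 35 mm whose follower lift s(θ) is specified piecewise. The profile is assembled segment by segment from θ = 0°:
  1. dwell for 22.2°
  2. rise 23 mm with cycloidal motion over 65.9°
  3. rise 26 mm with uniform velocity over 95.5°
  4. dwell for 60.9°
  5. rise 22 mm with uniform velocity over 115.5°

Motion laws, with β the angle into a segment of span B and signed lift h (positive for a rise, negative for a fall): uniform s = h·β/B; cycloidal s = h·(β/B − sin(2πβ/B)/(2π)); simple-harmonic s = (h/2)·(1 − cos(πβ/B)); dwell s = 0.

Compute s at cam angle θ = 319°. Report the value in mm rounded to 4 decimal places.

seg 1 [0°–22.2°] dwell: s stays 0.0000
seg 2 [22.2°–88.1°] cycloidal, h=23: full span → s += 23 → s = 23.0000
seg 3 [88.1°–183.6°] uniform, h=26: full span → s += 26 → s = 49.0000
seg 4 [183.6°–244.5°] dwell: s stays 49.0000
seg 5 [244.5°–360°] uniform, h=22: θ=319° here. β=74.5, B=115.5. 22·74.5/115.5 = 14.1905 → s = 63.1905

63.1905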